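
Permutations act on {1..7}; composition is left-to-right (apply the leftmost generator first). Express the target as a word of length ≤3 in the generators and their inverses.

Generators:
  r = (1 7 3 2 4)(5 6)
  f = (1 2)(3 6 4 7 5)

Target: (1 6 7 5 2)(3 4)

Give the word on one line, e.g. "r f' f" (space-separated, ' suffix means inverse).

  after r: (1 7 3 2 4)(5 6)
  after f: (1 5 4 2 7 6 3)
  after r': (1 6 7 5 2)(3 4)

r f r'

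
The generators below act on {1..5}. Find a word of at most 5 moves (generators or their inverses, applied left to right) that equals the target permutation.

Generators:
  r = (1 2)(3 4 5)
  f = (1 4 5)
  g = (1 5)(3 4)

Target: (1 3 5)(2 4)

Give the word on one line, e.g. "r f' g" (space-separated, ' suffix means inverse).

f' r f

  after f': (1 5 4)
  after r: (1 3 4 2)
  after f: (1 3 5)(2 4)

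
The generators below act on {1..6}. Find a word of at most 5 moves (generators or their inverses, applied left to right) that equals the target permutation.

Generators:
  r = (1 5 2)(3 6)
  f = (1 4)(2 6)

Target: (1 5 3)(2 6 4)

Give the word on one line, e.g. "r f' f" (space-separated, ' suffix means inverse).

  after f: (1 4)(2 6)
  after r: (1 4 5 2 3 6)
  after f: (2 3)(4 5 6)
  after r: (1 5 3)(2 6 4)

f r f r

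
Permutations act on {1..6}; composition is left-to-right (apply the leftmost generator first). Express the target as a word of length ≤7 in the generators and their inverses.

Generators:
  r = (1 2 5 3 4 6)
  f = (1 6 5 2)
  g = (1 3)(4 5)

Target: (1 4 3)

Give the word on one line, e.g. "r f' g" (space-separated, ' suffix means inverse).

r f' g' f' f'

  after r: (1 2 5 3 4 6)
  after f': (1 5 3 4)(2 6)
  after g': (1 4 3 5)(2 6)
  after f': (1 4 3 6 5 2)
  after f': (1 4 3)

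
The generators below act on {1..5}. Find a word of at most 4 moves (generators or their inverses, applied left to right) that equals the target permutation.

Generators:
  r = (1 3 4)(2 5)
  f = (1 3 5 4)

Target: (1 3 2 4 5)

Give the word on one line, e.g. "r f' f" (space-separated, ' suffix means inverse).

f' r' f' r

  after f': (1 4 5 3)
  after r': (1 3 4 2 5)
  after f': (2 3 5 4)
  after r: (1 3 2 4 5)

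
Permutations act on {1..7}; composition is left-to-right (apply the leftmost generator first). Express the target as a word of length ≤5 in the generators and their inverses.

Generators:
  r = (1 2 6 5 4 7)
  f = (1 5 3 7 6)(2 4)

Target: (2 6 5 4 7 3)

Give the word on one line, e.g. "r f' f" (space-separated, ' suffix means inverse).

f' r' r'

  after f': (1 6 7 3 5)(2 4)
  after r': (1 2 5 7 3 6 4)
  after r': (2 6 5 4 7 3)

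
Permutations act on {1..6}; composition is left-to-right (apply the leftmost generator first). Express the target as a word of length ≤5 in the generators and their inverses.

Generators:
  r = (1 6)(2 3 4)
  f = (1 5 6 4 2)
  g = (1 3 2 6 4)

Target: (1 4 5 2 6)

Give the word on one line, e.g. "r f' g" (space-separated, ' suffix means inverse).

  after f: (1 5 6 4 2)
  after f: (1 6 2 5 4)
  after f: (1 4 5 2 6)

f f f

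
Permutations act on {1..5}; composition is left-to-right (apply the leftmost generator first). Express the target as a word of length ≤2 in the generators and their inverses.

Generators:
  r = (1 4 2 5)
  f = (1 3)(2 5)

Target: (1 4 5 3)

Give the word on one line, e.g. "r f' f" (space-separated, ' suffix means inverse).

r f'

  after r: (1 4 2 5)
  after f': (1 4 5 3)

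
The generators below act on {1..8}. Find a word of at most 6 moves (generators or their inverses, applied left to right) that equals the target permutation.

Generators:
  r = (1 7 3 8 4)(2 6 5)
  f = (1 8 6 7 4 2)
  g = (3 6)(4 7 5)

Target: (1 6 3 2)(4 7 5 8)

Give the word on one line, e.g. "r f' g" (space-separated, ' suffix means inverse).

r' g r g

  after r': (1 4 8 3 7)(2 5 6)
  after g: (1 7)(2 4 8 6)(3 5)
  after r: (1 3 2)(5 8)
  after g: (1 6 3 2)(4 7 5 8)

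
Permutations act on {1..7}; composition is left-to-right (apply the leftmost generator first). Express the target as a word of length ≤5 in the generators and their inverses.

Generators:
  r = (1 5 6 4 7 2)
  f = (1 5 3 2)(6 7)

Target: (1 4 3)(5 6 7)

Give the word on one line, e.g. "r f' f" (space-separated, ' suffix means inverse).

  after f': (1 2 3 5)(6 7)
  after r': (1 7 5 2 3)(4 6)
  after r': (1 4 5 7)(2 3)
  after f: (1 4 3)(5 6 7)

f' r' r' f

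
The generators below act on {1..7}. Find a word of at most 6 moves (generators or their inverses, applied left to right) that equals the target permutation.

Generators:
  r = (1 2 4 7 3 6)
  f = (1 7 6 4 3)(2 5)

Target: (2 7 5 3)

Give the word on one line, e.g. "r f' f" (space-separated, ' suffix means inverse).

f' r' f r' f

  after f': (1 3 4 6 7)(2 5)
  after r': (1 7 6 4 3 2 5)
  after f: (1 6 3 5 7 4)
  after r': (1 3 5 4 6 7 2)
  after f: (2 7 5 3)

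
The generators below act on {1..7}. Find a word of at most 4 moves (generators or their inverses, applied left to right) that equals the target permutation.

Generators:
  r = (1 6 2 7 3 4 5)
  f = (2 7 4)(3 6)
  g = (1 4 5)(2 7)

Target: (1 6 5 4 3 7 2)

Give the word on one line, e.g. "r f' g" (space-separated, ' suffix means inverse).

  after f': (2 4 7)(3 6)
  after r: (1 6 4 3 2 5)
  after g: (1 6 5 4 3 7 2)

f' r g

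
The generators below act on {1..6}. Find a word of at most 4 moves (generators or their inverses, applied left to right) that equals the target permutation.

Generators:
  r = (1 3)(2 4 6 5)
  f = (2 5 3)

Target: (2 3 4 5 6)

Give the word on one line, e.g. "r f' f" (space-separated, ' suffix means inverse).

f' r r

  after f': (2 3 5)
  after r: (1 3 2)(4 6 5)
  after r: (2 3 4 5 6)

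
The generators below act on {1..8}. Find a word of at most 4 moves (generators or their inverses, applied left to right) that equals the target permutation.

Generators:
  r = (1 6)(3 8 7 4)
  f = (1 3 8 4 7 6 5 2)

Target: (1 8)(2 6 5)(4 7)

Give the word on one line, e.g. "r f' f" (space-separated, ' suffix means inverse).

r f' r f'

  after r: (1 6)(3 8 7 4)
  after f': (1 7 8 4)(2 5 6)
  after r: (1 4 6 2 5)(3 8)
  after f': (1 8)(2 6 5)(4 7)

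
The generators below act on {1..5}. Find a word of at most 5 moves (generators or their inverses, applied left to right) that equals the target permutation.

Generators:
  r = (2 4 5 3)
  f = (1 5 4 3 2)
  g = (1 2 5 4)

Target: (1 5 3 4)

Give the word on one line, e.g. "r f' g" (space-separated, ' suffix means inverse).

r g f' f' r

  after r: (2 4 5 3)
  after g: (1 2)(3 5)
  after f': (1 3)(4 5)
  after f': (1 4)(2 3)
  after r: (1 5 3 4)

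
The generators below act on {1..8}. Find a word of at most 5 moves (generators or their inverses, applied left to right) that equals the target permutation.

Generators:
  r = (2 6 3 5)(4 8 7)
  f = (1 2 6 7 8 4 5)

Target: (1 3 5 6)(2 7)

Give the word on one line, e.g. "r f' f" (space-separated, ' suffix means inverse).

  after r: (2 6 3 5)(4 8 7)
  after r: (2 3)(4 7 8)(5 6)
  after r: (2 5 3 6)
  after f': (1 5 3 2 4 8 7 6)
  after r': (1 3 5 6)(2 7)

r r r f' r'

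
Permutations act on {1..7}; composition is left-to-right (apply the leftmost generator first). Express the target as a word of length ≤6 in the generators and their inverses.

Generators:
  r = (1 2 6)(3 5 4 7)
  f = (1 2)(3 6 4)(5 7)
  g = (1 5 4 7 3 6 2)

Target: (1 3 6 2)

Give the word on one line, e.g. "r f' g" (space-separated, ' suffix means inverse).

  after f: (1 2)(3 6 4)(5 7)
  after f: (3 4 6)
  after g: (1 5 4 2)(3 7)
  after r: (1 4 6)(5 7)
  after f: (1 3 6 2)

f f g r f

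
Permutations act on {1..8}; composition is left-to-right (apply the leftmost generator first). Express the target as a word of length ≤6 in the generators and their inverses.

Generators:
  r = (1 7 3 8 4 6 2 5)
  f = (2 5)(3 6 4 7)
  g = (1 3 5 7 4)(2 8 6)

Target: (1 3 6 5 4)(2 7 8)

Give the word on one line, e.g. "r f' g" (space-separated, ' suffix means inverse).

  after f: (2 5)(3 6 4 7)
  after f: (3 4)(6 7)
  after g': (1 4)(2 6 5 3 7 8)
  after f: (1 7 8 5 6 2 4)
  after f: (1 3 6 5 4)(2 7 8)

f f g' f f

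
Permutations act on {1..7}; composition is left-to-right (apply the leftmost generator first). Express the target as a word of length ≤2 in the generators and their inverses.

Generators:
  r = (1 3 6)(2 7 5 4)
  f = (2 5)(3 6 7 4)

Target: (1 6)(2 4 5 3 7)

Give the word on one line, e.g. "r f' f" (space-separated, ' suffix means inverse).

  after r: (1 3 6)(2 7 5 4)
  after f: (1 6)(2 4 5 3 7)

r f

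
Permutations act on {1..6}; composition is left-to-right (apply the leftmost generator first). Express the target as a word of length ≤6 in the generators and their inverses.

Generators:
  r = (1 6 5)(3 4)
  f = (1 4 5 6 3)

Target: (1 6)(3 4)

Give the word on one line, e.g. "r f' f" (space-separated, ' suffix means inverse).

  after r': (1 5 6)(3 4)
  after f': (1 4 6 3)
  after r': (1 3 5 6 4)
  after f': (1 6)(3 4)

r' f' r' f'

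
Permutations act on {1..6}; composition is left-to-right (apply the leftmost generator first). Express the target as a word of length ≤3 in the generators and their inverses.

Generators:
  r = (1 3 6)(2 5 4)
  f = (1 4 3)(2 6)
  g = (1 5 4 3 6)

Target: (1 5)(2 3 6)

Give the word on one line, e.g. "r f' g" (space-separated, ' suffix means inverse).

f g'

  after f: (1 4 3)(2 6)
  after g': (1 5)(2 3 6)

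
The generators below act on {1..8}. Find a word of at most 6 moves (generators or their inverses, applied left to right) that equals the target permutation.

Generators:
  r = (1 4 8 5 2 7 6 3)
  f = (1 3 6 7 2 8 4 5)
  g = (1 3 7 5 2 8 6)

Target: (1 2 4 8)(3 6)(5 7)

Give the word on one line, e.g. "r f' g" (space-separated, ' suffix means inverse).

  after r: (1 4 8 5 2 7 6 3)
  after g': (1 4 2 3 6)(7 8)
  after f: (1 5)(2 6 3 7 4 8)
  after g': (1 7 4 2 8 5 6)
  after f: (1 2 4 8)(3 6)(5 7)

r g' f g' f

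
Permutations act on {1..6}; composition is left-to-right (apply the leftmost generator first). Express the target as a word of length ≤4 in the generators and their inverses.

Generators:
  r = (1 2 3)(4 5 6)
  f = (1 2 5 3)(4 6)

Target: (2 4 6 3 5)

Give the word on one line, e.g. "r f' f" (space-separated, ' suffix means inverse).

  after f: (1 2 5 3)(4 6)
  after r: (1 3 2 6 5)
  after f: (2 4 6 3 5)

f r f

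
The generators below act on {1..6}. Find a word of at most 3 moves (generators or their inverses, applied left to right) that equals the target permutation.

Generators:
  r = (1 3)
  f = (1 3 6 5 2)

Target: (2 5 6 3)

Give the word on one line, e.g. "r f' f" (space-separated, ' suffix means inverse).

r' f'

  after r': (1 3)
  after f': (2 5 6 3)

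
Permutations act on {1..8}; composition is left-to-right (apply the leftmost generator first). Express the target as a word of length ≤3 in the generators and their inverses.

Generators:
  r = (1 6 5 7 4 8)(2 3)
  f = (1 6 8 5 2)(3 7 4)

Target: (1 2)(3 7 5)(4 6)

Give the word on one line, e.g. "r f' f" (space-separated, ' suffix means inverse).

  after r: (1 6 5 7 4 8)(2 3)
  after r: (1 5 4)(6 7 8)
  after f: (1 2)(3 7 5)(4 6)

r r f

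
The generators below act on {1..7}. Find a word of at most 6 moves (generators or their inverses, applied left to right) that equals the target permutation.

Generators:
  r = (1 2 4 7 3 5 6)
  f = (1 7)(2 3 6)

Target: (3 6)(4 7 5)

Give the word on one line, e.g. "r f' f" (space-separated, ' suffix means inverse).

  after f': (1 7)(2 6 3)
  after r': (1 4 2 5 3)(6 7)
  after f': (1 4 6)(2 5)(3 7)
  after r: (1 7 5 4)(2 6)
  after f: (3 6)(4 7 5)

f' r' f' r f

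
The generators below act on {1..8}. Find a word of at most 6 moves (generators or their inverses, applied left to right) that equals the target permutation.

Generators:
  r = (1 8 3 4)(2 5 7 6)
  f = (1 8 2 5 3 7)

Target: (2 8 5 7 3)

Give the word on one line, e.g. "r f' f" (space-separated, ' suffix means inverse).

  after r: (1 8 3 4)(2 5 7 6)
  after f: (1 2 3 4 8 7 6 5)
  after r: (1 5 8 6 7 2 4 3)
  after r: (1 7 5 3 8 2)
  after f: (2 8 5 7 3)

r f r r f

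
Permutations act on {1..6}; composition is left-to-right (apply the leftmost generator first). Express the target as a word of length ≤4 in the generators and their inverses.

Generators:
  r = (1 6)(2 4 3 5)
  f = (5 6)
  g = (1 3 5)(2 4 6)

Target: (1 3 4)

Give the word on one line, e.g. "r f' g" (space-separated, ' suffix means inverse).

r f g' f'

  after r: (1 6)(2 4 3 5)
  after f: (1 5 2 4 3 6)
  after g': (1 3 4)(5 6)
  after f': (1 3 4)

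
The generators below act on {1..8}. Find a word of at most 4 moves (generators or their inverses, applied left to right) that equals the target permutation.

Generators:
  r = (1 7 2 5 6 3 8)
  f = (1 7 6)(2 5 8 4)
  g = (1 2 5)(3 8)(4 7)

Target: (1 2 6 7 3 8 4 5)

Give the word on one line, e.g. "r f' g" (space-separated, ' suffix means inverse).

f r

  after f: (1 7 6)(2 5 8 4)
  after r: (1 2 6 7 3 8 4 5)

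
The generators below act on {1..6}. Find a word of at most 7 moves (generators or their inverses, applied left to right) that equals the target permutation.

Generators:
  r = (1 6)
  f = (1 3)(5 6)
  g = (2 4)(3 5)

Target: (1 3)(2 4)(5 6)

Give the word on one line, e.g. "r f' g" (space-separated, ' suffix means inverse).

  after g: (2 4)(3 5)
  after f: (1 3 6 5)(2 4)
  after g': (1 5)(3 6)
  after g': (1 3 6 5)(2 4)
  after r': (1 3)(2 4)(5 6)

g f g' g' r'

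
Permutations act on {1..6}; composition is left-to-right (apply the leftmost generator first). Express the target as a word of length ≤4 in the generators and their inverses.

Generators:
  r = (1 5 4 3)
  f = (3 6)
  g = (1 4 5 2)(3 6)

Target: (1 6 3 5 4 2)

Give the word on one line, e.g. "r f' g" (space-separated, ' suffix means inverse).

  after r': (1 3 4 5)
  after g: (1 6 3 5 4 2)
  after f: (1 3 5 4 2)
  after f: (1 6 3 5 4 2)

r' g f f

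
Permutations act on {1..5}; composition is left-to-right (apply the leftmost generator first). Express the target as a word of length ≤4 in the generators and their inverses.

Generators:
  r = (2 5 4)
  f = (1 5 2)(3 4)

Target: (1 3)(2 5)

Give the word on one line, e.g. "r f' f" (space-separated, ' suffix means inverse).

f r' r' f

  after f: (1 5 2)(3 4)
  after r': (1 2)(3 5 4)
  after r': (1 4 3 2)
  after f: (1 3)(2 5)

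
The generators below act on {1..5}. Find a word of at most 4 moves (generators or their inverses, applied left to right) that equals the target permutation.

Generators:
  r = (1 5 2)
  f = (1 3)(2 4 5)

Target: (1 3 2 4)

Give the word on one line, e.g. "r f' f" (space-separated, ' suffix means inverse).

f r'

  after f: (1 3)(2 4 5)
  after r': (1 3 2 4)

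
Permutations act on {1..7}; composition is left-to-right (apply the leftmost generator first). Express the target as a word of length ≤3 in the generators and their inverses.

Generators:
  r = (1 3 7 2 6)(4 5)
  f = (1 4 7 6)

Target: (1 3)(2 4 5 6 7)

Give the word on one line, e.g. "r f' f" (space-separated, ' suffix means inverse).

  after r: (1 3 7 2 6)(4 5)
  after f': (1 3 4 5)(2 7)
  after f': (1 3)(2 4 5 6 7)

r f' f'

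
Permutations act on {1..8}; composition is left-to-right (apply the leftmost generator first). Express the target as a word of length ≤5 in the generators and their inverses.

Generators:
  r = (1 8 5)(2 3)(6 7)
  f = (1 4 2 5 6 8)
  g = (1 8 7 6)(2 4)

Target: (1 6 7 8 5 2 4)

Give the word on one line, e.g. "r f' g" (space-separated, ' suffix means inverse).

  after g': (1 6 7 8)(2 4)
  after f: (1 8 4 5 6 7)
  after g: (1 7 8 2 4 5)
  after f: (1 7)(4 6 8 5)
  after g: (1 6 7 8 5 2 4)

g' f g f g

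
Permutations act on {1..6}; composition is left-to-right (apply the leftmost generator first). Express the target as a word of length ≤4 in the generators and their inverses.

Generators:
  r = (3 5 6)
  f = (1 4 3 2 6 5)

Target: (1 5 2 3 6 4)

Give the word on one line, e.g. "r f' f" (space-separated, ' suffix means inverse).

r f'

  after r: (3 5 6)
  after f': (1 5 2 3 6 4)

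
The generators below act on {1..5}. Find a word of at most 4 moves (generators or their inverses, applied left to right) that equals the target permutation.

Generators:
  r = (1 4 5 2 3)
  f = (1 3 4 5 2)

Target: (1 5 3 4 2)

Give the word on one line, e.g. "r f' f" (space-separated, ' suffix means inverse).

r' r' r'

  after r': (1 3 2 5 4)
  after r': (1 2 4 3 5)
  after r': (1 5 3 4 2)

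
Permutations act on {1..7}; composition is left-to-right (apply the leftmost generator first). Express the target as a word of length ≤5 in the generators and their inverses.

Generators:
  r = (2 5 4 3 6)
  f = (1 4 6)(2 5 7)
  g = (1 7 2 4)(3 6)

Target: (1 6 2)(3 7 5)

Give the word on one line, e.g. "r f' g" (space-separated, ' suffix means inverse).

r r f'

  after r: (2 5 4 3 6)
  after r: (2 4 6 5 3)
  after f': (1 6 2)(3 7 5)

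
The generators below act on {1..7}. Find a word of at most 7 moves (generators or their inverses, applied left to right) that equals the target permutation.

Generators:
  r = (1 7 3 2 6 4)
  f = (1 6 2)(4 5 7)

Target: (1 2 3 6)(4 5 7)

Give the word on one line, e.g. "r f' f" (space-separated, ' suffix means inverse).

r f r f r'

  after r: (1 7 3 2 6 4)
  after f: (1 4 6 5 7 3)
  after r: (2 6 5 3 7)
  after f: (1 6 7)(3 4 5)
  after r': (1 2 3 6)(4 5 7)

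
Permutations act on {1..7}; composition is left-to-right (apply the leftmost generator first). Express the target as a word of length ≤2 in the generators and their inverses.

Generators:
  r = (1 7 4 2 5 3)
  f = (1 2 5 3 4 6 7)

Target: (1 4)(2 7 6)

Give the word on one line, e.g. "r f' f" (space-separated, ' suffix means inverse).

  after f': (1 7 6 4 3 5 2)
  after r: (1 4)(2 7 6)

f' r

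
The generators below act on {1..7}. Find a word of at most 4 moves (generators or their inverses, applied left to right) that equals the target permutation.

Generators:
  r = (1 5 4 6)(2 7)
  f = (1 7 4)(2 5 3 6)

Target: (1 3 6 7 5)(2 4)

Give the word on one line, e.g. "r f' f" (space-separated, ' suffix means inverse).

r f

  after r: (1 5 4 6)(2 7)
  after f: (1 3 6 7 5)(2 4)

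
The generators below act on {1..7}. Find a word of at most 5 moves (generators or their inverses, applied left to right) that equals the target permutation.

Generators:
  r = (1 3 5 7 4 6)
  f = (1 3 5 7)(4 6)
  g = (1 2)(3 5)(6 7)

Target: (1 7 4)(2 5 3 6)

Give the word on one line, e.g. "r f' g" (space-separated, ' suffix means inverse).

r' f g' f g

  after r': (1 6 4 7 5 3)
  after f: (1 4)
  after g': (1 4 2)(3 5)(6 7)
  after f: (1 6)(2 3 7 4)
  after g: (1 7 4)(2 5 3 6)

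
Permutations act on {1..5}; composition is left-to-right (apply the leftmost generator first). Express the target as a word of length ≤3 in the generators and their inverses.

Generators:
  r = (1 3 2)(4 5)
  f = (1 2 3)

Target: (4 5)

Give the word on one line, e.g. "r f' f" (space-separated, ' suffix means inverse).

  after r: (1 3 2)(4 5)
  after r: (1 2 3)
  after r: (4 5)

r r r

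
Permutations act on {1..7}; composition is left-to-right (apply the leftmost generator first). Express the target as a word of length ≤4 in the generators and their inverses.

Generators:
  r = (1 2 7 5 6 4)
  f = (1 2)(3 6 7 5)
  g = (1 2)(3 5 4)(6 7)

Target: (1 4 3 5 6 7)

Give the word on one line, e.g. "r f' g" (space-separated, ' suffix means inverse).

  after r': (1 4 6 5 7 2)
  after f': (1 4 3 5 6 7)

r' f'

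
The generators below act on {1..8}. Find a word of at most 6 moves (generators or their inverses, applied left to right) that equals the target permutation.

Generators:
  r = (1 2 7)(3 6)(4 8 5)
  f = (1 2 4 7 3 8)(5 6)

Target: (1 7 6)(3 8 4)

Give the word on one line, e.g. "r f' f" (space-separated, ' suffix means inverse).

  after r': (1 7 2)(3 6)(4 5 8)
  after f: (1 3 5)(4 6 8 7)
  after f: (1 8 3 6)(2 4 5)
  after f: (2 7 3 5 4 6)
  after r': (1 7 6)(3 8 4)

r' f f f r'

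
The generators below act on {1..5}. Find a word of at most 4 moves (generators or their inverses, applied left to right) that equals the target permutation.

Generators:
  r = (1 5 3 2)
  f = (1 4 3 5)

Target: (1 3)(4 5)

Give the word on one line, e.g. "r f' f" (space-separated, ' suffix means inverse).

f' f'

  after f': (1 5 3 4)
  after f': (1 3)(4 5)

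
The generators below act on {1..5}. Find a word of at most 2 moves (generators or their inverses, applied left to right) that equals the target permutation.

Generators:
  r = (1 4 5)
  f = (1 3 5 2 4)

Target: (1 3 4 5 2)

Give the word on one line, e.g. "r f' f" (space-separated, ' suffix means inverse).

f r'

  after f: (1 3 5 2 4)
  after r': (1 3 4 5 2)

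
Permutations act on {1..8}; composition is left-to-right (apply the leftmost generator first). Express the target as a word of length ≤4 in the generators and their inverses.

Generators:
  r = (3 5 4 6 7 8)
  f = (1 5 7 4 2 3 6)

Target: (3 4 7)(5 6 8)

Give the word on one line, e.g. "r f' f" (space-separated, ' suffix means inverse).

  after r: (3 5 4 6 7 8)
  after r: (3 4 7)(5 6 8)

r r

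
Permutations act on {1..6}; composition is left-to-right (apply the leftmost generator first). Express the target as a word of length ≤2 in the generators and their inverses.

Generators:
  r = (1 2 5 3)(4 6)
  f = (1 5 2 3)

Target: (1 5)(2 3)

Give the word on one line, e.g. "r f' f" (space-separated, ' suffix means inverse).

r r

  after r: (1 2 5 3)(4 6)
  after r: (1 5)(2 3)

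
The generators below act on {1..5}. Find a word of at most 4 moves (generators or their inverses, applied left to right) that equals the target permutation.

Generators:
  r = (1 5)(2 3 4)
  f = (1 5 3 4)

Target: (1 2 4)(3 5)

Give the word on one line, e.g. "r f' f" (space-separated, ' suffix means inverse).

  after f: (1 5 3 4)
  after f: (1 3)(4 5)
  after r': (1 2 4)(3 5)

f f r'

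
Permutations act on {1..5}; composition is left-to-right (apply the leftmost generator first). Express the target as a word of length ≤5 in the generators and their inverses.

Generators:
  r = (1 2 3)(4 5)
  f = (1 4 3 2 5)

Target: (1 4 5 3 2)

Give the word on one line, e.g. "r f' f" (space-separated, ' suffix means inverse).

r' r' f' f'

  after r': (1 3 2)(4 5)
  after r': (1 2 3)
  after f': (1 3 5 2 4)
  after f': (1 4 5 3 2)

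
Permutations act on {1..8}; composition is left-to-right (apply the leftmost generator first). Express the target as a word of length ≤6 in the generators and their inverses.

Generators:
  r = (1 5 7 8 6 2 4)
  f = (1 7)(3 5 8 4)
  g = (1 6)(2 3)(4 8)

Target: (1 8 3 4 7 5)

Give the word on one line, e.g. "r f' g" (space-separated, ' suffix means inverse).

r r g r

  after r: (1 5 7 8 6 2 4)
  after r: (1 7 6 4 5 8 2)
  after g: (1 7)(2 6 8 3)(4 5)
  after r: (1 8 3 4 7 5)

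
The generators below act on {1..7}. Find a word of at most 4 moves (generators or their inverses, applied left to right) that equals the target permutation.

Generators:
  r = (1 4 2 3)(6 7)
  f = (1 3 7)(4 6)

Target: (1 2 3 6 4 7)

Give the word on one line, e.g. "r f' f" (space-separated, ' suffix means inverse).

r' r' f

  after r': (1 3 2 4)(6 7)
  after r': (1 2)(3 4)
  after f: (1 2 3 6 4 7)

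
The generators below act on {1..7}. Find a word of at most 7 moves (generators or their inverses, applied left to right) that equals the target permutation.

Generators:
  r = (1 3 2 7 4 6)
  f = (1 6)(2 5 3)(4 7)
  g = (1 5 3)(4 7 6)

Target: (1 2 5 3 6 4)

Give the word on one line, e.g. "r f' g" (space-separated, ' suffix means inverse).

r' g r g' r'

  after r': (1 6 4 7 2 3)
  after g: (1 4 6 7 2)(3 5)
  after r: (1 6 4)(2 3 5)
  after g': (1 7 4 3)(2 5)
  after r': (1 2 5 3 6 4)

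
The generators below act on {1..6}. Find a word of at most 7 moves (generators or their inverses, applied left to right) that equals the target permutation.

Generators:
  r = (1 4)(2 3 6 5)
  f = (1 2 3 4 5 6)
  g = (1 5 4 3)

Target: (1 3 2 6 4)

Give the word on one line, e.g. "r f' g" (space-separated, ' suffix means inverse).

  after r': (1 4)(2 5 6 3)
  after f': (1 3)(2 4 6)
  after r: (1 6 3 4 5 2)
  after g: (1 6)(2 5)
  after r': (1 3 2 6 4)

r' f' r g r'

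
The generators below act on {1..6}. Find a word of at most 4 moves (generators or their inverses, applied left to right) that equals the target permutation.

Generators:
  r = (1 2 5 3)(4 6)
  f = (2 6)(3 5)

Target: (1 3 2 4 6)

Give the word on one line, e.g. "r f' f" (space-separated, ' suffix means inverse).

  after f': (2 6)(3 5)
  after r': (1 3 2 4 6)

f' r'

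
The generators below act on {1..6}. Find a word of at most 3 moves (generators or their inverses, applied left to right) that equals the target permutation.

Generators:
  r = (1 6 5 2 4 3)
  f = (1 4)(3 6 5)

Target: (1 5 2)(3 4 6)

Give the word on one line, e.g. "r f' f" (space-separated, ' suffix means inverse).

  after r: (1 6 5 2 4 3)
  after f: (1 5 2)(3 4 6)

r f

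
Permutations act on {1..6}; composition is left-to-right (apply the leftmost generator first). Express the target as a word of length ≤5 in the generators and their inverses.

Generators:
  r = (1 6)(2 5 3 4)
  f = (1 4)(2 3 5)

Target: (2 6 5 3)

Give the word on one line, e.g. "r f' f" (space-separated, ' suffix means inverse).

  after r': (1 6)(2 4 3 5)
  after f': (1 6 4 2)
  after r': (2 6 3 5)
  after f': (1 4)(2 6)
  after f': (2 6 5 3)

r' f' r' f' f'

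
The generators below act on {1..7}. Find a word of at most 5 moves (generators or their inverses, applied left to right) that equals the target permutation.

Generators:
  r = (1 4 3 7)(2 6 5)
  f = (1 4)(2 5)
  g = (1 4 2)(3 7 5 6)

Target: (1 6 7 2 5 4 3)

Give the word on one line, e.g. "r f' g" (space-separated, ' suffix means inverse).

f g r

  after f: (1 4)(2 5)
  after g: (1 2 6 3 7 5)
  after r: (1 6 7 2 5 4 3)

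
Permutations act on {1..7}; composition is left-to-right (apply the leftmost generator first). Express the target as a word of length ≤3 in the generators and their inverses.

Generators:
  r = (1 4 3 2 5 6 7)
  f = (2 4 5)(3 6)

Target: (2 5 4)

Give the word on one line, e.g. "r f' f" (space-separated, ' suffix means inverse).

  after f: (2 4 5)(3 6)
  after f: (2 5 4)

f f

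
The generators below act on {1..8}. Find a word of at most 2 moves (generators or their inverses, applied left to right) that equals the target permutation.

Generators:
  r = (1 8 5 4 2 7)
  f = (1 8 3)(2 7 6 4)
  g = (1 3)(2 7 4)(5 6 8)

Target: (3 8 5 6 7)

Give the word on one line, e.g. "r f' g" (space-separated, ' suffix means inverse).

  after r: (1 8 5 4 2 7)
  after f': (3 8 5 6 7)

r f'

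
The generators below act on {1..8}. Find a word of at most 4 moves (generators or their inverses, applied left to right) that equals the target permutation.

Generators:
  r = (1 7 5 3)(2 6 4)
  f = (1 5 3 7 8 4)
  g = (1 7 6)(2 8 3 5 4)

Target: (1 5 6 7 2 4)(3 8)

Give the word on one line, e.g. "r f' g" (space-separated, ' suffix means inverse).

g r' f

  after g: (1 7 6)(2 8 3 5 4)
  after r': (2 8 5 6 3 7)
  after f: (1 5 6 7 2 4)(3 8)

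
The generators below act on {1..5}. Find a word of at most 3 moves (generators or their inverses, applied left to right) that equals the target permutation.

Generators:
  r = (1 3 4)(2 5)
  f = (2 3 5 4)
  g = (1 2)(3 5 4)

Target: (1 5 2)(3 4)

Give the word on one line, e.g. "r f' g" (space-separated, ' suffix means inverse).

f' r f

  after f': (2 4 5 3)
  after r: (1 3 5 4 2)
  after f: (1 5 2)(3 4)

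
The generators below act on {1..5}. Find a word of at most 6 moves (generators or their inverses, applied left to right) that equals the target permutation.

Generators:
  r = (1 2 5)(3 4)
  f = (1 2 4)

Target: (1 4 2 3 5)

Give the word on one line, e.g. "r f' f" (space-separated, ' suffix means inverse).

  after r': (1 5 2)(3 4)
  after f': (1 5)(2 4 3)
  after r: (2 3 5)
  after f': (1 4 2 3 5)

r' f' r f'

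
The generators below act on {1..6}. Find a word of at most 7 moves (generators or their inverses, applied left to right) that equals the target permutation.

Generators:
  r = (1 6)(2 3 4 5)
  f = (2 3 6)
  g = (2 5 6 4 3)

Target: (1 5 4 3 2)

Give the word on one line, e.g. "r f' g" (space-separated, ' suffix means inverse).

  after r': (1 6)(2 5 4 3)
  after f': (1 3 6)(2 5 4)
  after g': (1 4 3 5 6)
  after f': (1 4 2 6)(3 5)
  after r: (1 5 4 3 2)

r' f' g' f' r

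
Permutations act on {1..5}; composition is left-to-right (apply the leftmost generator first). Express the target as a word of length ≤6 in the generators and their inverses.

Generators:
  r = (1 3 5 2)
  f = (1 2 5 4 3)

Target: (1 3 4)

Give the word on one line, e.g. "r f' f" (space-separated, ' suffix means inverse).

  after r: (1 3 5 2)
  after r: (1 5)(2 3)
  after f: (1 4 3 5 2)
  after f: (1 3 4)

r r f f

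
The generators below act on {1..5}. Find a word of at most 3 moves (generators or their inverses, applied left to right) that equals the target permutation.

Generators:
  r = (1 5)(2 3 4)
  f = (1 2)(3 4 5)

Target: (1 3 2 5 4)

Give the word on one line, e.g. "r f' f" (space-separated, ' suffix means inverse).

f r

  after f: (1 2)(3 4 5)
  after r: (1 3 2 5 4)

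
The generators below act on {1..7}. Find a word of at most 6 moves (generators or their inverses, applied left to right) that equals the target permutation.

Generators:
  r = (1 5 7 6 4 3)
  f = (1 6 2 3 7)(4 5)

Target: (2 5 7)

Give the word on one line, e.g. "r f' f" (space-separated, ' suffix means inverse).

r f r r

  after r: (1 5 7 6 4 3)
  after f: (1 4 7 2 3 6 5)
  after r: (1 3 4 6 7 2)
  after r: (2 5 7)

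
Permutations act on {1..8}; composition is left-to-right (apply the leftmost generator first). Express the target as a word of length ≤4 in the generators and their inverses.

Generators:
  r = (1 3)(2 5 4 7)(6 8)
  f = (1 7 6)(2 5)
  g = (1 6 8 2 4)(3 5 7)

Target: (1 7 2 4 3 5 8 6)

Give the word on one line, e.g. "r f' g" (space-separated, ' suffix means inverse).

  after g': (1 4 2 8 6)(3 7 5)
  after r': (1 5)(2 6 3 4 7)
  after f': (1 2 7 5 6 3 4)
  after r': (1 7 2 4 3 5 8 6)

g' r' f' r'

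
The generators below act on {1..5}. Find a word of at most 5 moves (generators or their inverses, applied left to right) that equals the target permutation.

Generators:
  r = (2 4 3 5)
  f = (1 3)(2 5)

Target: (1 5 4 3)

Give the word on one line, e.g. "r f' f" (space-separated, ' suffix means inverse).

  after r: (2 4 3 5)
  after f: (1 3 2 4)
  after r: (1 5 2 3 4)
  after r: (1 2 5 4)
  after f': (1 5 4 3)

r f r r f'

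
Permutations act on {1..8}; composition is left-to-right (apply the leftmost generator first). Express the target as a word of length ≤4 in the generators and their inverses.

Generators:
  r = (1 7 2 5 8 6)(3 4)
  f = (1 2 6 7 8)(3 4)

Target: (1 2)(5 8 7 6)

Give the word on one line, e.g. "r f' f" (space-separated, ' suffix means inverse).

f' r' f r'

  after f': (1 8 7 6 2)(3 4)
  after r': (1 5 2 6 7 8)
  after f: (1 5 6 8 2 7)(3 4)
  after r': (1 2)(5 8 7 6)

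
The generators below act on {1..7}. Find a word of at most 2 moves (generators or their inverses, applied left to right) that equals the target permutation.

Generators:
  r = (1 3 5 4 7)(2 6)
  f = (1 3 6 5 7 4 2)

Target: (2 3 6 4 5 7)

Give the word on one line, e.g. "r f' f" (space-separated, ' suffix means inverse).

  after r: (1 3 5 4 7)(2 6)
  after f': (2 3 6 4 5 7)

r f'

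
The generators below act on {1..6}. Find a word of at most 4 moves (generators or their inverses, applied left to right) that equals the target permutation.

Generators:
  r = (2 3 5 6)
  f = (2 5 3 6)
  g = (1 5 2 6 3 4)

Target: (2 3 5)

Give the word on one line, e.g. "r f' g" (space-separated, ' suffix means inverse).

  after f: (2 5 3 6)
  after r': (2 3 5)

f r'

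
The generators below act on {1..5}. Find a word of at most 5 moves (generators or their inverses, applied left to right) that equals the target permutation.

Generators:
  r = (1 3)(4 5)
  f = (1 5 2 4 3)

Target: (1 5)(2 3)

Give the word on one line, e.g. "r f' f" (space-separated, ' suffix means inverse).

f' r r r f

  after f': (1 3 4 2 5)
  after r: (2 4)(3 5)
  after r: (1 3 4 2 5)
  after r: (2 4)(3 5)
  after f: (1 5)(2 3)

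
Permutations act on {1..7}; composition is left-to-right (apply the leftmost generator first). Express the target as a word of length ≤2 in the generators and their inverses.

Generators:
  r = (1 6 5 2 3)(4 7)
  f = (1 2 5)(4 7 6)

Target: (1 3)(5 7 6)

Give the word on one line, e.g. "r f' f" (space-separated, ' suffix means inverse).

r' f'

  after r': (1 3 2 5 6)(4 7)
  after f': (1 3)(5 7 6)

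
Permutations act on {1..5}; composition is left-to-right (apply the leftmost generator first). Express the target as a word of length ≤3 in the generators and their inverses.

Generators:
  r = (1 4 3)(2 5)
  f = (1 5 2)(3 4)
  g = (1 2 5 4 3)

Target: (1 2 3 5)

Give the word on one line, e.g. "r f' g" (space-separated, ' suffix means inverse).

  after f: (1 5 2)(3 4)
  after g': (1 2 3 5)

f g'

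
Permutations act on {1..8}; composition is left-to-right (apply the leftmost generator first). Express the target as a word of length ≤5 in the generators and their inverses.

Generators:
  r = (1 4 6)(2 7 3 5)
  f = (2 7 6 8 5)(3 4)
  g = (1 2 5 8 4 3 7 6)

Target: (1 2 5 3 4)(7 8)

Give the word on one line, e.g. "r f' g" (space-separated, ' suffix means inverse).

g f r'

  after g: (1 2 5 8 4 3 7 6)
  after f: (1 7 8 3 6)
  after r': (1 2 5 3 4)(7 8)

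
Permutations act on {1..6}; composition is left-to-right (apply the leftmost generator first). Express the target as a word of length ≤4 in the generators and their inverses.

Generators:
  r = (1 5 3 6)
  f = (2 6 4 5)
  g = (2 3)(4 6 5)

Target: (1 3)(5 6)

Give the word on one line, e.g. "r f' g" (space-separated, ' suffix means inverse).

f r r f

  after f: (2 6 4 5)
  after r: (1 5 2)(3 6 4)
  after r: (1 3)(2 5)(4 6)
  after f: (1 3)(5 6)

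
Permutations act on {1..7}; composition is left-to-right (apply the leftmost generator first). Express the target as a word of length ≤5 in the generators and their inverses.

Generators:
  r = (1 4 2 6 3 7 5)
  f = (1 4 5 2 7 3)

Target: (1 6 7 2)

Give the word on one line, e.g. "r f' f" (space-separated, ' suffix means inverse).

r' r' f r'

  after r': (1 5 7 3 6 2 4)
  after r': (1 7 6 4 5 3 2)
  after f: (1 3 7 6 5)(2 4)
  after r': (1 6 7 2)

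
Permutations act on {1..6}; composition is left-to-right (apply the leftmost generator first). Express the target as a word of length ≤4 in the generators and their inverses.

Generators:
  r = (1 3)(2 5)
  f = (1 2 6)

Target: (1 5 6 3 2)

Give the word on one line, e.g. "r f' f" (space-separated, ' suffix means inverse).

  after f: (1 2 6)
  after r': (1 5 2 6 3)
  after f: (1 5 6 3 2)

f r' f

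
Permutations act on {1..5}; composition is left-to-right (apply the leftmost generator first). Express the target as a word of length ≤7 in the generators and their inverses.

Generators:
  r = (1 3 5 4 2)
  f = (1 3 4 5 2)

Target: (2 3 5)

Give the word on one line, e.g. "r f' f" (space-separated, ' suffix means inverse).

r' f' r f' f'

  after r': (1 2 4 5 3)
  after f': (1 5)(2 3)
  after r: (1 4 2 5 3)
  after f': (1 3 2 4 5)
  after f': (2 3 5)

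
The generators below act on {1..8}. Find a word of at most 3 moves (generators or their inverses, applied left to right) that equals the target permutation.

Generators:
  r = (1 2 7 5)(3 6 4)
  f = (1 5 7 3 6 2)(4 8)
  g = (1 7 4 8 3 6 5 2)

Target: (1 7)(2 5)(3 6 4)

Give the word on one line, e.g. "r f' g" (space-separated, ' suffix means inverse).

r' r'

  after r': (1 5 7 2)(3 4 6)
  after r': (1 7)(2 5)(3 6 4)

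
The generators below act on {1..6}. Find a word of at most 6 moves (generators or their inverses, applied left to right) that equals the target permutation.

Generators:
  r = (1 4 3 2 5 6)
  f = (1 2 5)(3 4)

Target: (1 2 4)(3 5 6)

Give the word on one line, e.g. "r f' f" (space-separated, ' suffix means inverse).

  after f': (1 5 2)(3 4)
  after r: (1 6)(2 4)
  after r: (2 3)(4 5 6)
  after f: (1 2 4)(3 5 6)

f' r r f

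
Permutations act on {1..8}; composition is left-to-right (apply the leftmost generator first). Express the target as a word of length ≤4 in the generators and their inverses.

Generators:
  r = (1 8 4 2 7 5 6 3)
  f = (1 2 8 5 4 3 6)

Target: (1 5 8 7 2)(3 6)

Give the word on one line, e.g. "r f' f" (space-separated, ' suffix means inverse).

  after f': (1 6 3 4 5 8 2)
  after r: (1 3 2 8 7 5 4 6)
  after f': (1 4 3)(7 8)
  after f': (1 5 8 7 2)(3 6)

f' r f' f'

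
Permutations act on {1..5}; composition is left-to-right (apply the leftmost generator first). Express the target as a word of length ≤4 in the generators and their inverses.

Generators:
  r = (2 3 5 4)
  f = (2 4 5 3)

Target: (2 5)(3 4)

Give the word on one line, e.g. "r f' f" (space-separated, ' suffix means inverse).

  after r': (2 4 5 3)
  after f: (2 5)(3 4)

r' f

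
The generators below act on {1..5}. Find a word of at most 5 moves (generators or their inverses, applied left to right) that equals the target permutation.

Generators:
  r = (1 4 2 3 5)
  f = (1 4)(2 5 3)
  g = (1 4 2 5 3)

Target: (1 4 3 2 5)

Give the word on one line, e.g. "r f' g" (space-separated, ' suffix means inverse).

  after g': (1 3 5 2 4)
  after r': (1 2)(4 5)
  after f': (1 3 5)(2 4)
  after g: (4 5)
  after f: (1 4 3 2 5)

g' r' f' g f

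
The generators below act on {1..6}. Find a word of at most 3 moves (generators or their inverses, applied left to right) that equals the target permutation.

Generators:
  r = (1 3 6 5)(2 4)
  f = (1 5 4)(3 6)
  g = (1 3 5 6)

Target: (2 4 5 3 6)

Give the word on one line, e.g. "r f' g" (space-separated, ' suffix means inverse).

  after g': (1 6 5 3)
  after f: (1 3 5 6 4)
  after r': (2 4 5 3 6)

g' f r'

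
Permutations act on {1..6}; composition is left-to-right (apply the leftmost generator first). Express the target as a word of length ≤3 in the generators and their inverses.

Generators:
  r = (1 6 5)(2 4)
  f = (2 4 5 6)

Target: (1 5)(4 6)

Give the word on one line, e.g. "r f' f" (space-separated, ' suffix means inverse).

f r'

  after f: (2 4 5 6)
  after r': (1 5)(4 6)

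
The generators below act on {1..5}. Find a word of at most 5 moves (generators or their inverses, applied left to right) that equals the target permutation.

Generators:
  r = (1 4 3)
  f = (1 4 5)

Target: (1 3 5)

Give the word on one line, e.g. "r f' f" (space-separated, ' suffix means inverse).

f r f'

  after f: (1 4 5)
  after r: (1 3)(4 5)
  after f': (1 3 5)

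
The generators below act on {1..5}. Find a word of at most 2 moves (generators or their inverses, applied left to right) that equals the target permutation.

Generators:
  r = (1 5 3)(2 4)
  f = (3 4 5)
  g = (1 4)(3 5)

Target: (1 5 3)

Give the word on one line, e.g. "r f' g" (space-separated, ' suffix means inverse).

  after r': (1 3 5)(2 4)
  after r': (1 5 3)

r' r'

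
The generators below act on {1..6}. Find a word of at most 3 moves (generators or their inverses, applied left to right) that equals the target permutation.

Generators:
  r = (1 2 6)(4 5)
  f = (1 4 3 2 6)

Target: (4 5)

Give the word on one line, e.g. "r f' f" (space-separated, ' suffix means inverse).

  after r': (1 6 2)(4 5)
  after r': (1 2 6)
  after r': (4 5)

r' r' r'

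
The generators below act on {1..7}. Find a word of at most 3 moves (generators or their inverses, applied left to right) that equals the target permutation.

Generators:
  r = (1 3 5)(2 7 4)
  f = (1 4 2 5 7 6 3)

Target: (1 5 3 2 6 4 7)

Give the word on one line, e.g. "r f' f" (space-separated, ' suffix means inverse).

f f f

  after f: (1 4 2 5 7 6 3)
  after f: (1 2 7 3 4 5 6)
  after f: (1 5 3 2 6 4 7)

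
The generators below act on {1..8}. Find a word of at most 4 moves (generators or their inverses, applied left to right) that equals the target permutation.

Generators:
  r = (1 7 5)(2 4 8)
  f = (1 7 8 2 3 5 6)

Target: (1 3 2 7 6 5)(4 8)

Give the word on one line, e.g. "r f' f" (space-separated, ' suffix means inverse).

r r f'

  after r: (1 7 5)(2 4 8)
  after r: (1 5 7)(2 8 4)
  after f': (1 3 2 7 6 5)(4 8)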